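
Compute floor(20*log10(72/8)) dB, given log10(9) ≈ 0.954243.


||x||/||e|| = 72/8 = 9.
log10(9) ≈ 0.954243.
20*log10(||x||/||e||) ≈ 20*0.954243 = 19.08486.
floor(19.08486) = 19.

19


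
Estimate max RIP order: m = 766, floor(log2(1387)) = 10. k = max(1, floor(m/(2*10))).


floor(log2(1387)) = 10.
2*10 = 20.
m/(2*floor(log2(n))) = 766/20 ≈ 38.3.
floor = 38.
k = max(1, 38) = 38.

38


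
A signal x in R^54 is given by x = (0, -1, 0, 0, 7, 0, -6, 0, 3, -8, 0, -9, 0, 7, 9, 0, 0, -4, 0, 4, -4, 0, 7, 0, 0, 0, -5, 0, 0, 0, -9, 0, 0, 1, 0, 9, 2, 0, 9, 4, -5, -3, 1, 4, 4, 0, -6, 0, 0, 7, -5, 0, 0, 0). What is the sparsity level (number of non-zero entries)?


Non-zero positions: [1, 4, 6, 8, 9, 11, 13, 14, 17, 19, 20, 22, 26, 30, 33, 35, 36, 38, 39, 40, 41, 42, 43, 44, 46, 49, 50].
Sparsity = 27.

27


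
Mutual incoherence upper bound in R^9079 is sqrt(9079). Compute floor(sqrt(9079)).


95^2 = 9025 <= 9079 < 9216 = 96^2, so 95 <= sqrt(9079) < 96.
floor(sqrt(9079)) = 95.

95


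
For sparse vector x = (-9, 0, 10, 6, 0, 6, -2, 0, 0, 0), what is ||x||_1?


Non-zero entries: [(0, -9), (2, 10), (3, 6), (5, 6), (6, -2)]
Absolute values: [9, 10, 6, 6, 2]
||x||_1 = sum = 33.

33


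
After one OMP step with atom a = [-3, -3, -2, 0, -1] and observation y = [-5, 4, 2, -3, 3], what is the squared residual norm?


a^T a = 23.
a^T y = -4.
coeff = -4/23 = -4/23.
||r||^2 = 1433/23.

1433/23


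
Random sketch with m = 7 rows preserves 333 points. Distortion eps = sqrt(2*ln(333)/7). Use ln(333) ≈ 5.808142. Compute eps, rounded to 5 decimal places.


ln(333) ≈ 5.808142.
2*ln(N)/m ≈ 2*5.808142/7 ≈ 1.65946914.
eps = sqrt(1.65946914) ≈ 1.2882038 ≈ 1.28820.

1.28820


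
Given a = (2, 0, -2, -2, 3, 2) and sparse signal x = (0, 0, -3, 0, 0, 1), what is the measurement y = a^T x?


Non-zero terms: ['-2*-3', '2*1']
Products: [6, 2]
y = sum = 8.

8


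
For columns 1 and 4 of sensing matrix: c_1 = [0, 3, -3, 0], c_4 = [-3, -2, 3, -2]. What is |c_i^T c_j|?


Inner product: 0*-3 + 3*-2 + -3*3 + 0*-2
Products: [0, -6, -9, 0]
Sum = -15.
|dot| = 15.

15


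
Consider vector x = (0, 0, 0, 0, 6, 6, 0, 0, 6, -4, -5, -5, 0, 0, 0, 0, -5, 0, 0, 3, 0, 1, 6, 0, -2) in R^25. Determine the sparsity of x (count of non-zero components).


Non-zero positions: [4, 5, 8, 9, 10, 11, 16, 19, 21, 22, 24].
Sparsity = 11.

11


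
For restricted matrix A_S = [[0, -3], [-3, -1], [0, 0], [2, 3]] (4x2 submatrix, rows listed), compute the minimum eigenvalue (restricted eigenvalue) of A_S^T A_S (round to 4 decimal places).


A_S^T A_S = [[13, 9], [9, 19]].
trace = 32.
det = 166.
disc = trace^2 - 4*det = 1024 - 4*166 = 360.
sqrt(360) ≈ 18.973666.
lam_min = (32 - sqrt(360))/2 ≈ (32 - 18.973666)/2 = 6.513167 ≈ 6.5132.

6.5132


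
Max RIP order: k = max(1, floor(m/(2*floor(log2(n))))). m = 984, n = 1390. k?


floor(log2(1390)) = 10.
2*10 = 20.
m/(2*floor(log2(n))) = 984/20 ≈ 49.2.
floor = 49.
k = max(1, 49) = 49.

49


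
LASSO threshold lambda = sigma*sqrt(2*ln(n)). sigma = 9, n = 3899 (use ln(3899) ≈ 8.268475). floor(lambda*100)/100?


ln(3899) ≈ 8.268475.
2*ln(n) ≈ 16.53695.
sqrt(2*ln(n)) ≈ sqrt(16.53695) ≈ 4.066565.
lambda ≈ 9*4.066565 = 36.599085.
floor(lambda*100)/100 = 36.59.

36.59


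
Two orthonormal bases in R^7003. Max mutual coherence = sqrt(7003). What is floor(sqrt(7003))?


83^2 = 6889 <= 7003 < 7056 = 84^2, so 83 <= sqrt(7003) < 84.
floor(sqrt(7003)) = 83.

83


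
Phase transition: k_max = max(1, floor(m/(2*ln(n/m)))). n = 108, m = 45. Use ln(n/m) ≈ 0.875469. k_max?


n/m = 108/45 = 12/5.
ln(n/m) ≈ 0.875469.
2*ln(n/m) ≈ 1.750938.
m/(2*ln(n/m)) ≈ 45/1.750938 ≈ 25.7005.
floor = 25.
k_max = max(1, 25) = 25.

25


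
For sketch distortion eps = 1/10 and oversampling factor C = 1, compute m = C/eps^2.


1/eps = 10.
(1/eps)^2 = 100.
m = 1*100 = 100.

100


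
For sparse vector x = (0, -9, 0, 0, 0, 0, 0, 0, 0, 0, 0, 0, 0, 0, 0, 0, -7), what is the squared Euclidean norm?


Non-zero entries: [(1, -9), (16, -7)]
Squares: [81, 49]
||x||_2^2 = sum = 130.

130


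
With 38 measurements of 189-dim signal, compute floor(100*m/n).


100*m/n = 100*38/189 ≈ 20.1058.
floor = 20.

20


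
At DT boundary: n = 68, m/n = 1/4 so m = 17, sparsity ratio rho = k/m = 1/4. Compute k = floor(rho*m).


m = 1/4*68 = 17.
rho = 1/4.
rho*m = 1/4*17 = 4.25.
k = floor(4.25) = 4.

4


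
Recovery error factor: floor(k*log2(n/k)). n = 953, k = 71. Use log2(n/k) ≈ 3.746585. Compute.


log2(n/k) = log2(953/71) ≈ 3.746585.
k*log2(n/k) ≈ 71*3.746585 = 266.007535.
floor(266.007535) = 266.

266


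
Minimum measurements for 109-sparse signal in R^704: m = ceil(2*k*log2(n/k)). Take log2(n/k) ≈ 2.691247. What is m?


log2(n/k) = log2(704/109) ≈ 2.691247.
2*k*log2(n/k) ≈ 2*109*2.691247 = 586.691846.
m = ceil(586.691846) = 587.

587


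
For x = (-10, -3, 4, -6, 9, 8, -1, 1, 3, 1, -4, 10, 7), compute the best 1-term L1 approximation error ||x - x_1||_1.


Sorted |x_i| descending: [10, 10, 9, 8, 7, 6, 4, 4, 3, 3, 1, 1, 1]
Keep top 1: [10]
Tail entries: [10, 9, 8, 7, 6, 4, 4, 3, 3, 1, 1, 1]
L1 error = sum of tail = 57.

57


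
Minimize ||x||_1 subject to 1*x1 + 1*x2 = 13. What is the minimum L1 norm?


Axis intercepts:
  x1 = 13, x2 = 0: L1 = 13
  x1 = 0, x2 = 13: L1 = 13
x* = (13, 0)
||x*||_1 = 13.

13


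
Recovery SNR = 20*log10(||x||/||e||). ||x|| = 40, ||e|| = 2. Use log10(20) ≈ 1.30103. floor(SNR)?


||x||/||e|| = 40/2 = 20.
log10(20) ≈ 1.30103.
20*log10(||x||/||e||) ≈ 20*1.30103 = 26.0206.
floor(26.0206) = 26.

26


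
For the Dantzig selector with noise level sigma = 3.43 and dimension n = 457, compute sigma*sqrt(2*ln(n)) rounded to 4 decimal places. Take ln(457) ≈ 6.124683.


ln(457) ≈ 6.124683.
2*ln(n) ≈ 12.249366.
sqrt(2*ln(n)) ≈ sqrt(12.249366) ≈ 3.499909.
threshold ≈ 3.43*3.499909 = 12.00468787 ≈ 12.0047.

12.0047


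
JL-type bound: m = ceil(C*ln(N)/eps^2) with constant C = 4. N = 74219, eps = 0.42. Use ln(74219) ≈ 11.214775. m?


ln(74219) ≈ 11.214775.
eps^2 = 0.42^2 = 0.1764.
C*ln(N)/eps^2 ≈ 4*11.214775/0.1764 ≈ 254.3033.
m = ceil(254.3033) = 255.

255


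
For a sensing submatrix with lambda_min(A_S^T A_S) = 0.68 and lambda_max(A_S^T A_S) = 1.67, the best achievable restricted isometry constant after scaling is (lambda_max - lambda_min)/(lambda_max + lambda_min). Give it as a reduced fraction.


lambda_max - lambda_min = 1.67 - 0.68 = 0.99.
lambda_max + lambda_min = 1.67 + 0.68 = 2.35.
delta = 0.99/2.35 = 99/235.

99/235


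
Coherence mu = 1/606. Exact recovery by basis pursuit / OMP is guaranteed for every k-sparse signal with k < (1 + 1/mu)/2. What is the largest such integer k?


1/mu = 606.
1 + 1/mu = 607.
(1 + 1/mu)/2 = 303.5 is not an integer, so k_max = floor(303.5) = 303.

303


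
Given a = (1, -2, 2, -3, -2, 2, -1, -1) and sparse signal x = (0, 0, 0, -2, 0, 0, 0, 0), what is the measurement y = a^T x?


Non-zero terms: ['-3*-2']
Products: [6]
y = sum = 6.

6


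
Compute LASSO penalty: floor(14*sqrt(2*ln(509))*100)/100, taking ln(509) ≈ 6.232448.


ln(509) ≈ 6.232448.
2*ln(n) ≈ 12.464896.
sqrt(2*ln(n)) ≈ sqrt(12.464896) ≈ 3.530566.
lambda ≈ 14*3.530566 = 49.427924.
floor(lambda*100)/100 = 49.42.

49.42


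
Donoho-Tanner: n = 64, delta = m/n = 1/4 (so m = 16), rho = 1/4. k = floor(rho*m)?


m = 1/4*64 = 16.
rho = 1/4.
rho*m = 1/4*16 = 4.
k = floor(4) = 4.

4


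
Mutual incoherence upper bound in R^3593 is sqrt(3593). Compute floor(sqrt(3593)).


59^2 = 3481 <= 3593 < 3600 = 60^2, so 59 <= sqrt(3593) < 60.
floor(sqrt(3593)) = 59.

59


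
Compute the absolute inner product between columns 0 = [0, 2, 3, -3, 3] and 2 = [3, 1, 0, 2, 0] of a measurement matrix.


Inner product: 0*3 + 2*1 + 3*0 + -3*2 + 3*0
Products: [0, 2, 0, -6, 0]
Sum = -4.
|dot| = 4.

4


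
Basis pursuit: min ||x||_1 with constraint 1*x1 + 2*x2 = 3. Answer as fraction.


Axis intercepts:
  x1 = 3, x2 = 0: L1 = 3
  x1 = 0, x2 = 3/2: L1 = 3/2
x* = (0, 3/2)
||x*||_1 = 3/2.

3/2


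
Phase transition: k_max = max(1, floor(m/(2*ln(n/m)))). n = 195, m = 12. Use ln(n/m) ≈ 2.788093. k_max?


n/m = 195/12 = 65/4.
ln(n/m) ≈ 2.788093.
2*ln(n/m) ≈ 5.576186.
m/(2*ln(n/m)) ≈ 12/5.576186 ≈ 2.152.
floor = 2.
k_max = max(1, 2) = 2.

2


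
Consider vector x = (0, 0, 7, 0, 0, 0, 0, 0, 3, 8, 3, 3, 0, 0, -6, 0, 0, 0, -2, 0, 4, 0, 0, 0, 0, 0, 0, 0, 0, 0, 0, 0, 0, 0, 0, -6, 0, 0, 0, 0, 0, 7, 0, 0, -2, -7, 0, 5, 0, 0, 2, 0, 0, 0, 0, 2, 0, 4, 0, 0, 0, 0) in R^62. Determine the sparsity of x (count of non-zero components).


Non-zero positions: [2, 8, 9, 10, 11, 14, 18, 20, 35, 41, 44, 45, 47, 50, 55, 57].
Sparsity = 16.

16


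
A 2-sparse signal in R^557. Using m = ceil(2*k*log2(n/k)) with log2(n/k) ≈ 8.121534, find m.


log2(n/k) = log2(557/2) ≈ 8.121534.
2*k*log2(n/k) ≈ 2*2*8.121534 = 32.486136.
m = ceil(32.486136) = 33.

33


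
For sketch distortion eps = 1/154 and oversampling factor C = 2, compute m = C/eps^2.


1/eps = 154.
(1/eps)^2 = 23716.
m = 2*23716 = 47432.

47432


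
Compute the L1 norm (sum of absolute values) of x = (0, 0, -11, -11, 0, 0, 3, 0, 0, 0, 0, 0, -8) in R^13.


Non-zero entries: [(2, -11), (3, -11), (6, 3), (12, -8)]
Absolute values: [11, 11, 3, 8]
||x||_1 = sum = 33.

33


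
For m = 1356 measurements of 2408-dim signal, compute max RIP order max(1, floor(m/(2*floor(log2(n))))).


floor(log2(2408)) = 11.
2*11 = 22.
m/(2*floor(log2(n))) = 1356/22 ≈ 61.6364.
floor = 61.
k = max(1, 61) = 61.

61


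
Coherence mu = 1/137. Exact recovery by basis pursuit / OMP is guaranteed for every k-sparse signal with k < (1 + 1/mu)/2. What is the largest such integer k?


1/mu = 137.
1 + 1/mu = 138.
(1 + 1/mu)/2 = 69 is an integer and the inequality is strict, so k_max = 69 - 1 = 68.

68


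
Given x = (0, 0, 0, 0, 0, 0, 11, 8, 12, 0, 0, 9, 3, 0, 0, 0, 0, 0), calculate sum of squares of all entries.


Non-zero entries: [(6, 11), (7, 8), (8, 12), (11, 9), (12, 3)]
Squares: [121, 64, 144, 81, 9]
||x||_2^2 = sum = 419.

419


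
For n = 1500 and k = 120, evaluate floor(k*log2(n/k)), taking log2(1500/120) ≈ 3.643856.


log2(n/k) = log2(1500/120) ≈ 3.643856.
k*log2(n/k) ≈ 120*3.643856 = 437.26272.
floor(437.26272) = 437.

437


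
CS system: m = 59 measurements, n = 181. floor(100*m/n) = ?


100*m/n = 100*59/181 ≈ 32.5967.
floor = 32.

32


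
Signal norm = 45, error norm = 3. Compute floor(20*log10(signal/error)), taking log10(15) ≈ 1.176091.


||x||/||e|| = 45/3 = 15.
log10(15) ≈ 1.176091.
20*log10(||x||/||e||) ≈ 20*1.176091 = 23.52182.
floor(23.52182) = 23.

23


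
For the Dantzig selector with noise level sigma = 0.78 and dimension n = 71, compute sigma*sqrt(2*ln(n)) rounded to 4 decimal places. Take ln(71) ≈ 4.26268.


ln(71) ≈ 4.26268.
2*ln(n) ≈ 8.52536.
sqrt(2*ln(n)) ≈ sqrt(8.52536) ≈ 2.919822.
threshold ≈ 0.78*2.919822 = 2.27746116 ≈ 2.2775.

2.2775


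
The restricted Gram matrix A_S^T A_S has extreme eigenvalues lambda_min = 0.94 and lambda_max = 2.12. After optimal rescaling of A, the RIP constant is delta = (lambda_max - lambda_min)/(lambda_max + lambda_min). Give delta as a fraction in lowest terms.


lambda_max - lambda_min = 2.12 - 0.94 = 1.18.
lambda_max + lambda_min = 2.12 + 0.94 = 3.06.
delta = 1.18/3.06 = 118/306 = 59/153.

59/153


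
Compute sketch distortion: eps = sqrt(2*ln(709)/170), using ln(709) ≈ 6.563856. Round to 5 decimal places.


ln(709) ≈ 6.563856.
2*ln(N)/m ≈ 2*6.563856/170 ≈ 0.07722184.
eps = sqrt(0.07722184) ≈ 0.2778882 ≈ 0.27789.

0.27789


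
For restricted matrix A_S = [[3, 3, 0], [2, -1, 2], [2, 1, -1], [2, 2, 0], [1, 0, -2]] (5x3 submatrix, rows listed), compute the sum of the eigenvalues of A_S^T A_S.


Sum of eigenvalues of A_S^T A_S = trace(A_S^T A_S) = sum of squared column norms of A_S.
A_S^T A_S diagonal: [22, 15, 9].
trace = 22 + 15 + 9 = 46.

46


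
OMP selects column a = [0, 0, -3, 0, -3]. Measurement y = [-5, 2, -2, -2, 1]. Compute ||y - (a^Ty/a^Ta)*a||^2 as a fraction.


a^T a = 18.
a^T y = 3.
coeff = 3/18 = 1/6.
||r||^2 = 75/2.

75/2


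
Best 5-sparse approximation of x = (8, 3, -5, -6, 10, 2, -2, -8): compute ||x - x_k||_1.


Sorted |x_i| descending: [10, 8, 8, 6, 5, 3, 2, 2]
Keep top 5: [10, 8, 8, 6, 5]
Tail entries: [3, 2, 2]
L1 error = sum of tail = 7.

7


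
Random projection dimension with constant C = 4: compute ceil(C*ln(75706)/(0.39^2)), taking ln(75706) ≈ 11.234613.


ln(75706) ≈ 11.234613.
eps^2 = 0.39^2 = 0.1521.
C*ln(N)/eps^2 ≈ 4*11.234613/0.1521 ≈ 295.4533.
m = ceil(295.4533) = 296.

296


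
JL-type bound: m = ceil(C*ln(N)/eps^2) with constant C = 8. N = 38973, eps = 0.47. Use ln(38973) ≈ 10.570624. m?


ln(38973) ≈ 10.570624.
eps^2 = 0.47^2 = 0.2209.
C*ln(N)/eps^2 ≈ 8*10.570624/0.2209 ≈ 382.8202.
m = ceil(382.8202) = 383.

383


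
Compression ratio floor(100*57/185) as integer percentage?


100*m/n = 100*57/185 ≈ 30.8108.
floor = 30.

30


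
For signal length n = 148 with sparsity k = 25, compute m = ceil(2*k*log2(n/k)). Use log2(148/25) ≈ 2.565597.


log2(n/k) = log2(148/25) ≈ 2.565597.
2*k*log2(n/k) ≈ 2*25*2.565597 = 128.27985.
m = ceil(128.27985) = 129.

129


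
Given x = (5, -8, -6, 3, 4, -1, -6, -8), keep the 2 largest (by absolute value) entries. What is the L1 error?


Sorted |x_i| descending: [8, 8, 6, 6, 5, 4, 3, 1]
Keep top 2: [8, 8]
Tail entries: [6, 6, 5, 4, 3, 1]
L1 error = sum of tail = 25.

25


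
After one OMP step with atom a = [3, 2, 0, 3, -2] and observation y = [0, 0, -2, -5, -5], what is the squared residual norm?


a^T a = 26.
a^T y = -5.
coeff = -5/26 = -5/26.
||r||^2 = 1379/26.

1379/26


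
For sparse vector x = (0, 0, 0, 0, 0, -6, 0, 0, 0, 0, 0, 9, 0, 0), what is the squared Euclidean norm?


Non-zero entries: [(5, -6), (11, 9)]
Squares: [36, 81]
||x||_2^2 = sum = 117.

117


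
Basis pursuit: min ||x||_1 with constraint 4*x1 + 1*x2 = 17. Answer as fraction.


Axis intercepts:
  x1 = 17/4, x2 = 0: L1 = 17/4
  x1 = 0, x2 = 17: L1 = 17
x* = (17/4, 0)
||x*||_1 = 17/4.

17/4


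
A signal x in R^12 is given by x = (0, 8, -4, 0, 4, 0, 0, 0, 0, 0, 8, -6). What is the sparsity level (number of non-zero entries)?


Non-zero positions: [1, 2, 4, 10, 11].
Sparsity = 5.

5


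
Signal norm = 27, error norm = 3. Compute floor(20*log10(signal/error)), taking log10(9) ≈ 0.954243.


||x||/||e|| = 27/3 = 9.
log10(9) ≈ 0.954243.
20*log10(||x||/||e||) ≈ 20*0.954243 = 19.08486.
floor(19.08486) = 19.

19


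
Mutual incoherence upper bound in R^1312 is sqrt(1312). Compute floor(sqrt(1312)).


36^2 = 1296 <= 1312 < 1369 = 37^2, so 36 <= sqrt(1312) < 37.
floor(sqrt(1312)) = 36.

36


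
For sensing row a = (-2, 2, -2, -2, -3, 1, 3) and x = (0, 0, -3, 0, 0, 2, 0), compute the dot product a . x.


Non-zero terms: ['-2*-3', '1*2']
Products: [6, 2]
y = sum = 8.

8


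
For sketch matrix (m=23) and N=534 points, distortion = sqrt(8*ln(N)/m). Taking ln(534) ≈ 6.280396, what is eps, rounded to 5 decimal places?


ln(534) ≈ 6.280396.
8*ln(N)/m ≈ 8*6.280396/23 ≈ 2.18448557.
eps = sqrt(2.18448557) ≈ 1.4780005 ≈ 1.47800.

1.47800


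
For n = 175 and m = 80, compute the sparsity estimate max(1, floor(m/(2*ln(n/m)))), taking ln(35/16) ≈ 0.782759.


n/m = 175/80 = 35/16.
ln(n/m) ≈ 0.782759.
2*ln(n/m) ≈ 1.565518.
m/(2*ln(n/m)) ≈ 80/1.565518 ≈ 51.1013.
floor = 51.
k_max = max(1, 51) = 51.

51


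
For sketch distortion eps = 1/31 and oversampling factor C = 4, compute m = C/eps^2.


1/eps = 31.
(1/eps)^2 = 961.
m = 4*961 = 3844.

3844


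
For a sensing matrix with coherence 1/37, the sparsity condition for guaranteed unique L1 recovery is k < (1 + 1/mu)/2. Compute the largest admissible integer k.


1/mu = 37.
1 + 1/mu = 38.
(1 + 1/mu)/2 = 19 is an integer and the inequality is strict, so k_max = 19 - 1 = 18.

18


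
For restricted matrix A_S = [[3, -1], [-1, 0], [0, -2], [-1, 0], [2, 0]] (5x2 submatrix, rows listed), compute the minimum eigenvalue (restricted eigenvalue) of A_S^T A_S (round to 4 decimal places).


A_S^T A_S = [[15, -3], [-3, 5]].
trace = 20.
det = 66.
disc = trace^2 - 4*det = 400 - 4*66 = 136.
sqrt(136) ≈ 11.661904.
lam_min = (20 - sqrt(136))/2 ≈ (20 - 11.661904)/2 = 4.169048 ≈ 4.1690.

4.1690


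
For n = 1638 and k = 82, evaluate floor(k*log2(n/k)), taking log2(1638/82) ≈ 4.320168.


log2(n/k) = log2(1638/82) ≈ 4.320168.
k*log2(n/k) ≈ 82*4.320168 = 354.253776.
floor(354.253776) = 354.

354


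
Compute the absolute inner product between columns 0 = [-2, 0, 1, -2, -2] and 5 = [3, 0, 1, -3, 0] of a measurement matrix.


Inner product: -2*3 + 0*0 + 1*1 + -2*-3 + -2*0
Products: [-6, 0, 1, 6, 0]
Sum = 1.
|dot| = 1.

1


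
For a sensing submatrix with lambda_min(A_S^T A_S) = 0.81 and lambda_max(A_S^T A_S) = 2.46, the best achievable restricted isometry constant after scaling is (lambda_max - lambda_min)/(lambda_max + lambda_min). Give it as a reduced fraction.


lambda_max - lambda_min = 2.46 - 0.81 = 1.65.
lambda_max + lambda_min = 2.46 + 0.81 = 3.27.
delta = 1.65/3.27 = 165/327 = 55/109.

55/109


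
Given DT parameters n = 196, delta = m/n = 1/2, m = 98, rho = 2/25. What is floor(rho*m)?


m = 1/2*196 = 98.
rho = 2/25.
rho*m = 2/25*98 = 7.84.
k = floor(7.84) = 7.

7


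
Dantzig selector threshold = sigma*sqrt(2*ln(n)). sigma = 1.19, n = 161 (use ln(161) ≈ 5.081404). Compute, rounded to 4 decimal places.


ln(161) ≈ 5.081404.
2*ln(n) ≈ 10.162808.
sqrt(2*ln(n)) ≈ sqrt(10.162808) ≈ 3.187916.
threshold ≈ 1.19*3.187916 = 3.79362004 ≈ 3.7936.

3.7936


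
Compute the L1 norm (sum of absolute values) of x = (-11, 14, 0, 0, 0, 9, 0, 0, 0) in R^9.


Non-zero entries: [(0, -11), (1, 14), (5, 9)]
Absolute values: [11, 14, 9]
||x||_1 = sum = 34.

34


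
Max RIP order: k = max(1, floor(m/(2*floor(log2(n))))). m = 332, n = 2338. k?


floor(log2(2338)) = 11.
2*11 = 22.
m/(2*floor(log2(n))) = 332/22 ≈ 15.0909.
floor = 15.
k = max(1, 15) = 15.

15


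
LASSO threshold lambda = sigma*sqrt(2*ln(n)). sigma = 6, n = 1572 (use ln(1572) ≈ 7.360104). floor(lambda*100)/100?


ln(1572) ≈ 7.360104.
2*ln(n) ≈ 14.720208.
sqrt(2*ln(n)) ≈ sqrt(14.720208) ≈ 3.836692.
lambda ≈ 6*3.836692 = 23.020152.
floor(lambda*100)/100 = 23.02.

23.02


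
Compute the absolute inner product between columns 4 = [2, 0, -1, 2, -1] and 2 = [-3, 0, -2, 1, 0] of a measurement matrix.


Inner product: 2*-3 + 0*0 + -1*-2 + 2*1 + -1*0
Products: [-6, 0, 2, 2, 0]
Sum = -2.
|dot| = 2.

2


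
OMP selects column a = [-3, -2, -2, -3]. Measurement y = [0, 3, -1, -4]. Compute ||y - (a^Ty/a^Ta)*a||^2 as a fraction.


a^T a = 26.
a^T y = 8.
coeff = 8/26 = 4/13.
||r||^2 = 306/13.

306/13


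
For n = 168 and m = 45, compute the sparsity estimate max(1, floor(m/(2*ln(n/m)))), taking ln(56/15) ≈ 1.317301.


n/m = 168/45 = 56/15.
ln(n/m) ≈ 1.317301.
2*ln(n/m) ≈ 2.634602.
m/(2*ln(n/m)) ≈ 45/2.634602 ≈ 17.0804.
floor = 17.
k_max = max(1, 17) = 17.

17


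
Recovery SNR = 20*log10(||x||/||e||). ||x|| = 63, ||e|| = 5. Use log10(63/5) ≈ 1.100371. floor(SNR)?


||x||/||e|| = 63/5.
log10(63/5) ≈ 1.100371.
20*log10(||x||/||e||) ≈ 20*1.100371 = 22.00742.
floor(22.00742) = 22.

22


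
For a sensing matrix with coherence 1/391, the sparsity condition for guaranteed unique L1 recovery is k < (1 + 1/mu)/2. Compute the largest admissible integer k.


1/mu = 391.
1 + 1/mu = 392.
(1 + 1/mu)/2 = 196 is an integer and the inequality is strict, so k_max = 196 - 1 = 195.

195


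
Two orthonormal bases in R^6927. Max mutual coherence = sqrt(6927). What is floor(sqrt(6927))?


83^2 = 6889 <= 6927 < 7056 = 84^2, so 83 <= sqrt(6927) < 84.
floor(sqrt(6927)) = 83.

83


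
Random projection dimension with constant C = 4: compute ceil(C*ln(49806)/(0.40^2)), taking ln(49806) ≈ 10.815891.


ln(49806) ≈ 10.815891.
eps^2 = 0.40^2 = 0.16.
C*ln(N)/eps^2 ≈ 4*10.815891/0.16 ≈ 270.3973.
m = ceil(270.3973) = 271.

271


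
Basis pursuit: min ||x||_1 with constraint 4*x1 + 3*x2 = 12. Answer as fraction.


Axis intercepts:
  x1 = 3, x2 = 0: L1 = 3
  x1 = 0, x2 = 4: L1 = 4
x* = (3, 0)
||x*||_1 = 3.

3


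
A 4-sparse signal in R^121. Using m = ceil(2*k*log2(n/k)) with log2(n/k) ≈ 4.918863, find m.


log2(n/k) = log2(121/4) ≈ 4.918863.
2*k*log2(n/k) ≈ 2*4*4.918863 = 39.350904.
m = ceil(39.350904) = 40.

40


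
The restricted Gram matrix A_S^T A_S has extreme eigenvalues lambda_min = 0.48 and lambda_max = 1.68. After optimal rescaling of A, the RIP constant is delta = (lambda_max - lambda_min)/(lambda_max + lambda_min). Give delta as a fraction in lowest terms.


lambda_max - lambda_min = 1.68 - 0.48 = 1.20.
lambda_max + lambda_min = 1.68 + 0.48 = 2.16.
delta = 1.20/2.16 = 120/216 = 5/9.

5/9


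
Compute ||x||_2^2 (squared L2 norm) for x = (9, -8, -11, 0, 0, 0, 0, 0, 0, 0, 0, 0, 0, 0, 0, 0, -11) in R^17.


Non-zero entries: [(0, 9), (1, -8), (2, -11), (16, -11)]
Squares: [81, 64, 121, 121]
||x||_2^2 = sum = 387.

387


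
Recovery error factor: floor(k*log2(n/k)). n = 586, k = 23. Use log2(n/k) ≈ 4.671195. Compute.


log2(n/k) = log2(586/23) ≈ 4.671195.
k*log2(n/k) ≈ 23*4.671195 = 107.437485.
floor(107.437485) = 107.

107


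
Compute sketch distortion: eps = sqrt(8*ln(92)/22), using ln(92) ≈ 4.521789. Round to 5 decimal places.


ln(92) ≈ 4.521789.
8*ln(N)/m ≈ 8*4.521789/22 ≈ 1.64428691.
eps = sqrt(1.64428691) ≈ 1.2822975 ≈ 1.28230.

1.28230


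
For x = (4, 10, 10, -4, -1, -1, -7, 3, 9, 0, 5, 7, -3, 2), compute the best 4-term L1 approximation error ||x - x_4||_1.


Sorted |x_i| descending: [10, 10, 9, 7, 7, 5, 4, 4, 3, 3, 2, 1, 1, 0]
Keep top 4: [10, 10, 9, 7]
Tail entries: [7, 5, 4, 4, 3, 3, 2, 1, 1, 0]
L1 error = sum of tail = 30.

30


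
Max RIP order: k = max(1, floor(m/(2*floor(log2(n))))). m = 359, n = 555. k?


floor(log2(555)) = 9.
2*9 = 18.
m/(2*floor(log2(n))) = 359/18 ≈ 19.9444.
floor = 19.
k = max(1, 19) = 19.

19


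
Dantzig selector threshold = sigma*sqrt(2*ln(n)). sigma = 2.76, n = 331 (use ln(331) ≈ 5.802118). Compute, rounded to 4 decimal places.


ln(331) ≈ 5.802118.
2*ln(n) ≈ 11.604236.
sqrt(2*ln(n)) ≈ sqrt(11.604236) ≈ 3.406499.
threshold ≈ 2.76*3.406499 = 9.40193724 ≈ 9.4019.

9.4019


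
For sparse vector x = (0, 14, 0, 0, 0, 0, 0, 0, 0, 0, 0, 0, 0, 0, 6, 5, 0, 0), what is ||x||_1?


Non-zero entries: [(1, 14), (14, 6), (15, 5)]
Absolute values: [14, 6, 5]
||x||_1 = sum = 25.

25


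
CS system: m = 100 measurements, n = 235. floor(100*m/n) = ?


100*m/n = 100*100/235 ≈ 42.5532.
floor = 42.

42


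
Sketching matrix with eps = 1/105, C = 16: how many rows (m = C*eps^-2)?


1/eps = 105.
(1/eps)^2 = 11025.
m = 16*11025 = 176400.

176400


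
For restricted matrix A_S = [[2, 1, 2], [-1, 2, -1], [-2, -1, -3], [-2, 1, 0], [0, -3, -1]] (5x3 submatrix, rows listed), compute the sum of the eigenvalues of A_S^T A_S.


Sum of eigenvalues of A_S^T A_S = trace(A_S^T A_S) = sum of squared column norms of A_S.
A_S^T A_S diagonal: [13, 16, 15].
trace = 13 + 16 + 15 = 44.

44


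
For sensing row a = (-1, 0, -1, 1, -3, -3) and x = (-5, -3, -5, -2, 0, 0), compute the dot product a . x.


Non-zero terms: ['-1*-5', '0*-3', '-1*-5', '1*-2']
Products: [5, 0, 5, -2]
y = sum = 8.

8


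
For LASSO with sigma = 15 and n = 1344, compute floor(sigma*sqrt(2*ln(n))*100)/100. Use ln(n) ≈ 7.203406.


ln(1344) ≈ 7.203406.
2*ln(n) ≈ 14.406812.
sqrt(2*ln(n)) ≈ sqrt(14.406812) ≈ 3.795631.
lambda ≈ 15*3.795631 = 56.934465.
floor(lambda*100)/100 = 56.93.

56.93


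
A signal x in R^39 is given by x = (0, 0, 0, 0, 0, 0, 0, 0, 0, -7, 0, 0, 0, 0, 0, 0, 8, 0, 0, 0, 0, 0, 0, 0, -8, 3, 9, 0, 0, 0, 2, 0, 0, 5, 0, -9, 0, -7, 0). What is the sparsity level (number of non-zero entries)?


Non-zero positions: [9, 16, 24, 25, 26, 30, 33, 35, 37].
Sparsity = 9.

9


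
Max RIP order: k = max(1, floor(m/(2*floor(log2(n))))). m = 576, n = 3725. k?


floor(log2(3725)) = 11.
2*11 = 22.
m/(2*floor(log2(n))) = 576/22 ≈ 26.1818.
floor = 26.
k = max(1, 26) = 26.

26


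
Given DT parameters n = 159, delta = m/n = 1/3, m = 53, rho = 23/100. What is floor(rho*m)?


m = 1/3*159 = 53.
rho = 23/100.
rho*m = 23/100*53 = 12.19.
k = floor(12.19) = 12.

12


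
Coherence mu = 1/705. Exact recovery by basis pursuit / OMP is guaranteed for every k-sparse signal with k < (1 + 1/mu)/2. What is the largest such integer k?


1/mu = 705.
1 + 1/mu = 706.
(1 + 1/mu)/2 = 353 is an integer and the inequality is strict, so k_max = 353 - 1 = 352.

352


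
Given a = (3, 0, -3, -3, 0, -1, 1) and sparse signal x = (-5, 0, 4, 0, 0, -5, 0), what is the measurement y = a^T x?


Non-zero terms: ['3*-5', '-3*4', '-1*-5']
Products: [-15, -12, 5]
y = sum = -22.

-22


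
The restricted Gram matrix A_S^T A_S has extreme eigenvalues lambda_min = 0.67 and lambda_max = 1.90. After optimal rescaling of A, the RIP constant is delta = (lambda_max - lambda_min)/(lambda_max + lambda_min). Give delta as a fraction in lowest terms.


lambda_max - lambda_min = 1.90 - 0.67 = 1.23.
lambda_max + lambda_min = 1.90 + 0.67 = 2.57.
delta = 1.23/2.57 = 123/257.

123/257


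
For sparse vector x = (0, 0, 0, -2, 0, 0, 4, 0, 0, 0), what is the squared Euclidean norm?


Non-zero entries: [(3, -2), (6, 4)]
Squares: [4, 16]
||x||_2^2 = sum = 20.

20


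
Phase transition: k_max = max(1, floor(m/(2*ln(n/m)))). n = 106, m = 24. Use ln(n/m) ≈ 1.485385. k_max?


n/m = 106/24 = 53/12.
ln(n/m) ≈ 1.485385.
2*ln(n/m) ≈ 2.97077.
m/(2*ln(n/m)) ≈ 24/2.97077 ≈ 8.0787.
floor = 8.
k_max = max(1, 8) = 8.

8


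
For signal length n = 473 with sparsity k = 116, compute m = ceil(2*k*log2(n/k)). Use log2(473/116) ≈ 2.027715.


log2(n/k) = log2(473/116) ≈ 2.027715.
2*k*log2(n/k) ≈ 2*116*2.027715 = 470.42988.
m = ceil(470.42988) = 471.

471


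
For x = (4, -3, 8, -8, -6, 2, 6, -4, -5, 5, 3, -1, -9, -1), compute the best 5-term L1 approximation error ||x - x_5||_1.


Sorted |x_i| descending: [9, 8, 8, 6, 6, 5, 5, 4, 4, 3, 3, 2, 1, 1]
Keep top 5: [9, 8, 8, 6, 6]
Tail entries: [5, 5, 4, 4, 3, 3, 2, 1, 1]
L1 error = sum of tail = 28.

28


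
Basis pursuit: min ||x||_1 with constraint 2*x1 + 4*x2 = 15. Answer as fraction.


Axis intercepts:
  x1 = 15/2, x2 = 0: L1 = 15/2
  x1 = 0, x2 = 15/4: L1 = 15/4
x* = (0, 15/4)
||x*||_1 = 15/4.

15/4


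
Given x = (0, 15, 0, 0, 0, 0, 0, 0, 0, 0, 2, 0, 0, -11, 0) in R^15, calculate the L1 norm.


Non-zero entries: [(1, 15), (10, 2), (13, -11)]
Absolute values: [15, 2, 11]
||x||_1 = sum = 28.

28


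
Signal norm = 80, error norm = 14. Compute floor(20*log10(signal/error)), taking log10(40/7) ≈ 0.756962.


||x||/||e|| = 80/14 = 40/7.
log10(40/7) ≈ 0.756962.
20*log10(||x||/||e||) ≈ 20*0.756962 = 15.13924.
floor(15.13924) = 15.

15


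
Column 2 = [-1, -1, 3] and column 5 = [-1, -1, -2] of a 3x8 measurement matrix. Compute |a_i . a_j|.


Inner product: -1*-1 + -1*-1 + 3*-2
Products: [1, 1, -6]
Sum = -4.
|dot| = 4.

4


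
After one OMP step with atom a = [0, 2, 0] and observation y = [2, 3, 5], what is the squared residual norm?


a^T a = 4.
a^T y = 6.
coeff = 6/4 = 3/2.
||r||^2 = 29.

29


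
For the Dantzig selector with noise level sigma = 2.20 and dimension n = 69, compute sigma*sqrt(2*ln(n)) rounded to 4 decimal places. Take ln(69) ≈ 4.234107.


ln(69) ≈ 4.234107.
2*ln(n) ≈ 8.468214.
sqrt(2*ln(n)) ≈ sqrt(8.468214) ≈ 2.91002.
threshold ≈ 2.20*2.91002 = 6.402044 ≈ 6.4020.

6.4020


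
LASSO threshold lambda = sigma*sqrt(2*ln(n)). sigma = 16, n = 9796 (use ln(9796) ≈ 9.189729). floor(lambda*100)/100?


ln(9796) ≈ 9.189729.
2*ln(n) ≈ 18.379458.
sqrt(2*ln(n)) ≈ sqrt(18.379458) ≈ 4.287127.
lambda ≈ 16*4.287127 = 68.594032.
floor(lambda*100)/100 = 68.59.

68.59


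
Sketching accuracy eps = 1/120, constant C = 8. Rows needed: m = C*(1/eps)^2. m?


1/eps = 120.
(1/eps)^2 = 14400.
m = 8*14400 = 115200.

115200


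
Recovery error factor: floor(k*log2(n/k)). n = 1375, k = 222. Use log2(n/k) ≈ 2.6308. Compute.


log2(n/k) = log2(1375/222) ≈ 2.6308.
k*log2(n/k) ≈ 222*2.6308 = 584.0376.
floor(584.0376) = 584.

584


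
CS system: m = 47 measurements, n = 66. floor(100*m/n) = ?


100*m/n = 100*47/66 ≈ 71.2121.
floor = 71.

71


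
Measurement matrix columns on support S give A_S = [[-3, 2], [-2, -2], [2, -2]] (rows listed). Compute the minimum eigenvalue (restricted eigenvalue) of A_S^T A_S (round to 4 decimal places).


A_S^T A_S = [[17, -6], [-6, 12]].
trace = 29.
det = 168.
disc = trace^2 - 4*det = 841 - 4*168 = 169.
sqrt(169) = 13.
lam_min = (29 - 13)/2 = 8 = 8.0000.

8.0000


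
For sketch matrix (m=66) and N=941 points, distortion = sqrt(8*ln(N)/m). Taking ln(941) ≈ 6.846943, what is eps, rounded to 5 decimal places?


ln(941) ≈ 6.846943.
8*ln(N)/m ≈ 8*6.846943/66 ≈ 0.82993248.
eps = sqrt(0.82993248) ≈ 0.9110063 ≈ 0.91101.

0.91101


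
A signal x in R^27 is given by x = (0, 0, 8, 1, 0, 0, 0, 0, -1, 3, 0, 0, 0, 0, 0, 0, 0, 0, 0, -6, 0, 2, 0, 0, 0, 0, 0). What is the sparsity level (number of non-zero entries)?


Non-zero positions: [2, 3, 8, 9, 19, 21].
Sparsity = 6.

6


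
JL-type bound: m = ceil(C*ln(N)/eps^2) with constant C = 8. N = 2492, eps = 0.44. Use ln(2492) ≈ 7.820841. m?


ln(2492) ≈ 7.820841.
eps^2 = 0.44^2 = 0.1936.
C*ln(N)/eps^2 ≈ 8*7.820841/0.1936 ≈ 323.1752.
m = ceil(323.1752) = 324.

324


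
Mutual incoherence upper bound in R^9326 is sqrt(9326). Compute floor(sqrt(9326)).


96^2 = 9216 <= 9326 < 9409 = 97^2, so 96 <= sqrt(9326) < 97.
floor(sqrt(9326)) = 96.

96


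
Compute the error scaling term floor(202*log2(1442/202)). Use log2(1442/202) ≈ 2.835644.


log2(n/k) = log2(1442/202) ≈ 2.835644.
k*log2(n/k) ≈ 202*2.835644 = 572.800088.
floor(572.800088) = 572.

572


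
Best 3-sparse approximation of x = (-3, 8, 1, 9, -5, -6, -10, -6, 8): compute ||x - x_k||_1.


Sorted |x_i| descending: [10, 9, 8, 8, 6, 6, 5, 3, 1]
Keep top 3: [10, 9, 8]
Tail entries: [8, 6, 6, 5, 3, 1]
L1 error = sum of tail = 29.

29


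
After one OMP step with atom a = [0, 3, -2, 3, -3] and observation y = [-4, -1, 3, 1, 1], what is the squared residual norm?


a^T a = 31.
a^T y = -9.
coeff = -9/31 = -9/31.
||r||^2 = 787/31.

787/31


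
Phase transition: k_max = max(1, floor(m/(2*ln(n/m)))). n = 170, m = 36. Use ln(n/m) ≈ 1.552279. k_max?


n/m = 170/36 = 85/18.
ln(n/m) ≈ 1.552279.
2*ln(n/m) ≈ 3.104558.
m/(2*ln(n/m)) ≈ 36/3.104558 ≈ 11.5959.
floor = 11.
k_max = max(1, 11) = 11.

11


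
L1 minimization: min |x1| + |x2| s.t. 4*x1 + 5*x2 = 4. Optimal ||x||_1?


Axis intercepts:
  x1 = 1, x2 = 0: L1 = 1
  x1 = 0, x2 = 4/5: L1 = 4/5
x* = (0, 4/5)
||x*||_1 = 4/5.

4/5


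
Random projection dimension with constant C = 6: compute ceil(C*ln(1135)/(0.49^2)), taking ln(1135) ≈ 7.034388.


ln(1135) ≈ 7.034388.
eps^2 = 0.49^2 = 0.2401.
C*ln(N)/eps^2 ≈ 6*7.034388/0.2401 ≈ 175.7865.
m = ceil(175.7865) = 176.

176


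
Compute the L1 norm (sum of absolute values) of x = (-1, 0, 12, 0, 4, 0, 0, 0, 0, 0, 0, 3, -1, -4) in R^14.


Non-zero entries: [(0, -1), (2, 12), (4, 4), (11, 3), (12, -1), (13, -4)]
Absolute values: [1, 12, 4, 3, 1, 4]
||x||_1 = sum = 25.

25


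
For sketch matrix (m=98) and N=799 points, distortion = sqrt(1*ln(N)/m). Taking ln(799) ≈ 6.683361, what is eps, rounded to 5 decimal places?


ln(799) ≈ 6.683361.
1*ln(N)/m ≈ 1*6.683361/98 ≈ 0.06819756.
eps = sqrt(0.06819756) ≈ 0.2611466 ≈ 0.26115.

0.26115


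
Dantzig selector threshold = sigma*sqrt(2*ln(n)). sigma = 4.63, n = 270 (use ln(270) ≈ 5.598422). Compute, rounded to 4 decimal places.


ln(270) ≈ 5.598422.
2*ln(n) ≈ 11.196844.
sqrt(2*ln(n)) ≈ sqrt(11.196844) ≈ 3.346169.
threshold ≈ 4.63*3.346169 = 15.49276247 ≈ 15.4928.

15.4928


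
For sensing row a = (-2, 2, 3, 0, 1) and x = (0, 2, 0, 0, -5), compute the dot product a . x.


Non-zero terms: ['2*2', '1*-5']
Products: [4, -5]
y = sum = -1.

-1


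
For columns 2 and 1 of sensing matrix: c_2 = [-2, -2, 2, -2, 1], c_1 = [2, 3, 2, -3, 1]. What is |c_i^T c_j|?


Inner product: -2*2 + -2*3 + 2*2 + -2*-3 + 1*1
Products: [-4, -6, 4, 6, 1]
Sum = 1.
|dot| = 1.

1


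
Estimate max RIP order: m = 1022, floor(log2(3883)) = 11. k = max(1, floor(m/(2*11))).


floor(log2(3883)) = 11.
2*11 = 22.
m/(2*floor(log2(n))) = 1022/22 ≈ 46.4545.
floor = 46.
k = max(1, 46) = 46.

46


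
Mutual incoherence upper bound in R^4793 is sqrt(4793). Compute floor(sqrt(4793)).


69^2 = 4761 <= 4793 < 4900 = 70^2, so 69 <= sqrt(4793) < 70.
floor(sqrt(4793)) = 69.

69


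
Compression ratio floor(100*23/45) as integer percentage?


100*m/n = 100*23/45 ≈ 51.1111.
floor = 51.

51


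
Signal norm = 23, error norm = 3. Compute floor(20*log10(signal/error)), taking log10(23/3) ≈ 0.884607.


||x||/||e|| = 23/3.
log10(23/3) ≈ 0.884607.
20*log10(||x||/||e||) ≈ 20*0.884607 = 17.69214.
floor(17.69214) = 17.

17


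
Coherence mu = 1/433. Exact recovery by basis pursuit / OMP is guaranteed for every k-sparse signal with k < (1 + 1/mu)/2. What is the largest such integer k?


1/mu = 433.
1 + 1/mu = 434.
(1 + 1/mu)/2 = 217 is an integer and the inequality is strict, so k_max = 217 - 1 = 216.

216


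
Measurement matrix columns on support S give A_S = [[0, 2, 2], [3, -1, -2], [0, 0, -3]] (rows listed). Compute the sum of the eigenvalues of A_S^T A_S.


Sum of eigenvalues of A_S^T A_S = trace(A_S^T A_S) = sum of squared column norms of A_S.
A_S^T A_S diagonal: [9, 5, 17].
trace = 9 + 5 + 17 = 31.

31


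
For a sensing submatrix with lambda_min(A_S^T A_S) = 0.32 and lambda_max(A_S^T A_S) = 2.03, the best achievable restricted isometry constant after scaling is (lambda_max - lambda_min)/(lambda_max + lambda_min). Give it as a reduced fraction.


lambda_max - lambda_min = 2.03 - 0.32 = 1.71.
lambda_max + lambda_min = 2.03 + 0.32 = 2.35.
delta = 1.71/2.35 = 171/235.

171/235


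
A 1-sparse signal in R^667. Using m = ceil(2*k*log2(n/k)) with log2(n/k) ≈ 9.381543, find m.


log2(n/k) = log2(667/1) ≈ 9.381543.
2*k*log2(n/k) ≈ 2*1*9.381543 = 18.763086.
m = ceil(18.763086) = 19.

19


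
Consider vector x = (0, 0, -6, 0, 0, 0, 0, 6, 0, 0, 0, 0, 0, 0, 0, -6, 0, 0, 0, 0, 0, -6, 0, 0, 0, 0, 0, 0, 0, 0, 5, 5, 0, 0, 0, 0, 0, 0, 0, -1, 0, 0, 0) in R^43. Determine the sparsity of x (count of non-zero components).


Non-zero positions: [2, 7, 15, 21, 30, 31, 39].
Sparsity = 7.

7


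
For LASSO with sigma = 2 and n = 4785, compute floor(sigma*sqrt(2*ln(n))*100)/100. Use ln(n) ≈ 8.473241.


ln(4785) ≈ 8.473241.
2*ln(n) ≈ 16.946482.
sqrt(2*ln(n)) ≈ sqrt(16.946482) ≈ 4.11661.
lambda ≈ 2*4.11661 = 8.23322.
floor(lambda*100)/100 = 8.23.

8.23


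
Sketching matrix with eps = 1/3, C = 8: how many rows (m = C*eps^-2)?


1/eps = 3.
(1/eps)^2 = 9.
m = 8*9 = 72.

72


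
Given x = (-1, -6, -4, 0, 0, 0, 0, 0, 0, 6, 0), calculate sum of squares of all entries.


Non-zero entries: [(0, -1), (1, -6), (2, -4), (9, 6)]
Squares: [1, 36, 16, 36]
||x||_2^2 = sum = 89.

89


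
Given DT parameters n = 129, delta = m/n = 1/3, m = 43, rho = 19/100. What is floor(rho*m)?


m = 1/3*129 = 43.
rho = 19/100.
rho*m = 19/100*43 = 8.17.
k = floor(8.17) = 8.

8


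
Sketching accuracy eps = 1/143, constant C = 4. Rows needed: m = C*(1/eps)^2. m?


1/eps = 143.
(1/eps)^2 = 20449.
m = 4*20449 = 81796.

81796


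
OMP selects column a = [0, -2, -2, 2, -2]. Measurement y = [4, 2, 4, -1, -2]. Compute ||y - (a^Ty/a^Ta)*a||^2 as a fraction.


a^T a = 16.
a^T y = -10.
coeff = -10/16 = -5/8.
||r||^2 = 139/4.

139/4


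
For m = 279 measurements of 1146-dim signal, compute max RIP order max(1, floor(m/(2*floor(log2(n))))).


floor(log2(1146)) = 10.
2*10 = 20.
m/(2*floor(log2(n))) = 279/20 ≈ 13.95.
floor = 13.
k = max(1, 13) = 13.

13


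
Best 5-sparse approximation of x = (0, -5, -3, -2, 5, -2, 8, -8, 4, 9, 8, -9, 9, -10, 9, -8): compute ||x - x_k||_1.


Sorted |x_i| descending: [10, 9, 9, 9, 9, 8, 8, 8, 8, 5, 5, 4, 3, 2, 2, 0]
Keep top 5: [10, 9, 9, 9, 9]
Tail entries: [8, 8, 8, 8, 5, 5, 4, 3, 2, 2, 0]
L1 error = sum of tail = 53.

53


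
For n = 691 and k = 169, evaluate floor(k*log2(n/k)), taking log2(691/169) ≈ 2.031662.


log2(n/k) = log2(691/169) ≈ 2.031662.
k*log2(n/k) ≈ 169*2.031662 = 343.350878.
floor(343.350878) = 343.

343


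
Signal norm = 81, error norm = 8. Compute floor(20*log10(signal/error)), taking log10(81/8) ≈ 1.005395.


||x||/||e|| = 81/8.
log10(81/8) ≈ 1.005395.
20*log10(||x||/||e||) ≈ 20*1.005395 = 20.1079.
floor(20.1079) = 20.

20


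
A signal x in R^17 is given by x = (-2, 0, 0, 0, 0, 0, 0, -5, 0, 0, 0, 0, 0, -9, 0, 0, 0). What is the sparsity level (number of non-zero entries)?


Non-zero positions: [0, 7, 13].
Sparsity = 3.

3


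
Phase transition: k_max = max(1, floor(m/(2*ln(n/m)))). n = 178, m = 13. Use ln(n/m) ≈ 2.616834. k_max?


n/m = 178/13.
ln(n/m) ≈ 2.616834.
2*ln(n/m) ≈ 5.233668.
m/(2*ln(n/m)) ≈ 13/5.233668 ≈ 2.4839.
floor = 2.
k_max = max(1, 2) = 2.

2


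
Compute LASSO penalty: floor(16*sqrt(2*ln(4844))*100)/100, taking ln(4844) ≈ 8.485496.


ln(4844) ≈ 8.485496.
2*ln(n) ≈ 16.970992.
sqrt(2*ln(n)) ≈ sqrt(16.970992) ≈ 4.119586.
lambda ≈ 16*4.119586 = 65.913376.
floor(lambda*100)/100 = 65.91.

65.91


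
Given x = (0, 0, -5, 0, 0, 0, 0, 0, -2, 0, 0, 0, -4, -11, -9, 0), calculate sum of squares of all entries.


Non-zero entries: [(2, -5), (8, -2), (12, -4), (13, -11), (14, -9)]
Squares: [25, 4, 16, 121, 81]
||x||_2^2 = sum = 247.

247


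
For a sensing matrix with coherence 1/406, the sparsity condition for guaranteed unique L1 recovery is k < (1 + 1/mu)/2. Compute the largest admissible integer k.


1/mu = 406.
1 + 1/mu = 407.
(1 + 1/mu)/2 = 203.5 is not an integer, so k_max = floor(203.5) = 203.

203


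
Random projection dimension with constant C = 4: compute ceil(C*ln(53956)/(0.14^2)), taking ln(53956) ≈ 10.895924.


ln(53956) ≈ 10.895924.
eps^2 = 0.14^2 = 0.0196.
C*ln(N)/eps^2 ≈ 4*10.895924/0.0196 ≈ 2223.658.
m = ceil(2223.658) = 2224.

2224


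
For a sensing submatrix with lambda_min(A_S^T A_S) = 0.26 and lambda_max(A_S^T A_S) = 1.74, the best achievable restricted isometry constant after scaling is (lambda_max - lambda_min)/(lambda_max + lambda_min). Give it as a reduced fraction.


lambda_max - lambda_min = 1.74 - 0.26 = 1.48.
lambda_max + lambda_min = 1.74 + 0.26 = 2.00.
delta = 1.48/2.00 = 148/200 = 37/50.

37/50


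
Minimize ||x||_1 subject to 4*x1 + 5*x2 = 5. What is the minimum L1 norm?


Axis intercepts:
  x1 = 5/4, x2 = 0: L1 = 5/4
  x1 = 0, x2 = 1: L1 = 1
x* = (0, 1)
||x*||_1 = 1.

1


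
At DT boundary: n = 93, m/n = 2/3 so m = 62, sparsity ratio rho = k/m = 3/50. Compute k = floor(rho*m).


m = 2/3*93 = 62.
rho = 3/50.
rho*m = 3/50*62 = 3.72.
k = floor(3.72) = 3.

3


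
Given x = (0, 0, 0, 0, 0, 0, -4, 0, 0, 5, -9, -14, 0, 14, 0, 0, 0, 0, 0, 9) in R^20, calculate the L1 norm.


Non-zero entries: [(6, -4), (9, 5), (10, -9), (11, -14), (13, 14), (19, 9)]
Absolute values: [4, 5, 9, 14, 14, 9]
||x||_1 = sum = 55.

55


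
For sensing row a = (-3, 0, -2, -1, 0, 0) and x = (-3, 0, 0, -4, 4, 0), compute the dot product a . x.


Non-zero terms: ['-3*-3', '-1*-4', '0*4']
Products: [9, 4, 0]
y = sum = 13.

13
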